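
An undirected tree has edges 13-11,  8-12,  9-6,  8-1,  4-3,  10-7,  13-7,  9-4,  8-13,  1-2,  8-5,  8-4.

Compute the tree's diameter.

6

Starting from 6, a farthest node is 10 at distance 6.
One longest path: 6-9-4-8-13-7-10.
So the diameter is 6.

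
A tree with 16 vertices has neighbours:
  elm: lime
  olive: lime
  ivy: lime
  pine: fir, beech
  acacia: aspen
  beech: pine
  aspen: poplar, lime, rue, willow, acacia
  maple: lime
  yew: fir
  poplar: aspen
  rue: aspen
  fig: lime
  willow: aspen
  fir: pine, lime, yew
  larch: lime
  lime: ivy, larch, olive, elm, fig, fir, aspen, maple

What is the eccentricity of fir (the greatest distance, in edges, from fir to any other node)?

3

The node farthest from fir is acacia (rue, willow, poplar also at distance 3), via fir – lime – aspen – acacia — 3 edges.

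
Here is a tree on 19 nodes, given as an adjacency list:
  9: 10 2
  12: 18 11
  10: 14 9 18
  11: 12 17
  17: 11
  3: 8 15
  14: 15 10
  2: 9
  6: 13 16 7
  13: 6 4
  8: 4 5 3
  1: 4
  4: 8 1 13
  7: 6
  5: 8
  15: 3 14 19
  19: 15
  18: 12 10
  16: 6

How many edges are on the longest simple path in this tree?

BFS from 17 reaches 7 last, at distance 12; BFS from 7 confirms no node is farther.
Path: 17–11–12–18–10–14–15–3–8–4–13–6–7.

12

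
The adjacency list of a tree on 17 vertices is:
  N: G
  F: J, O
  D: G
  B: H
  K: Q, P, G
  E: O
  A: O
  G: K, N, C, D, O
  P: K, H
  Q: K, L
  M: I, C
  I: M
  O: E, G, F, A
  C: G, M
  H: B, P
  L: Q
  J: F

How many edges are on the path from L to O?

The path is L–Q–K–G–O, which has 4 edges.

4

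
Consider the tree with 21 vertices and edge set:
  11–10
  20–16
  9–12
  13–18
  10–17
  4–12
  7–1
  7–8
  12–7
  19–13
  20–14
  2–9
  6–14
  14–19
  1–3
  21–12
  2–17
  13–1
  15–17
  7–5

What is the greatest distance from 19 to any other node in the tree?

A farthest node from 19 is 11.
The path 19-13-1-7-12-9-2-17-10-11 has 9 edges.

9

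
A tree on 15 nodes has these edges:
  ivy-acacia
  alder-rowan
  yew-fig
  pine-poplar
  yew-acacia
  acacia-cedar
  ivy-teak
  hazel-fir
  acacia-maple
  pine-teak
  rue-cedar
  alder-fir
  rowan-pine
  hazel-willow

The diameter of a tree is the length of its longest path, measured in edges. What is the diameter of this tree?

10

A longest path is rue–cedar–acacia–ivy–teak–pine–rowan–alder–fir–hazel–willow, with 10 edges.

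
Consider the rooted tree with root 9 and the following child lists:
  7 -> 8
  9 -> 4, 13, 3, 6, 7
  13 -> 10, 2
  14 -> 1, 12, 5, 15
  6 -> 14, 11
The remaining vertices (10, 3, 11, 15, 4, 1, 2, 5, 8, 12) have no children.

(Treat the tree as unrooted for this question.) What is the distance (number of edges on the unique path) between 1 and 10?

1 – 14 – 6 – 9 – 13 – 10: 5 edges.

5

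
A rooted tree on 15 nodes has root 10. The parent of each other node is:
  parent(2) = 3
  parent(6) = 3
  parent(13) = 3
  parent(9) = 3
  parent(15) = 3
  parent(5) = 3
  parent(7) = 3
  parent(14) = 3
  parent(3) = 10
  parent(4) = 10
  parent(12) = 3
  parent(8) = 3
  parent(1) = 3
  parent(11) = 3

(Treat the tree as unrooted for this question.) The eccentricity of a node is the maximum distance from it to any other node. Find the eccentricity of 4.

3

A farthest node from 4 is 12 (9, 11, 8, 7, 13, 14, 5, 15, 6, 2, 1 also at distance 3).
The path 4 – 10 – 3 – 12 has 3 edges.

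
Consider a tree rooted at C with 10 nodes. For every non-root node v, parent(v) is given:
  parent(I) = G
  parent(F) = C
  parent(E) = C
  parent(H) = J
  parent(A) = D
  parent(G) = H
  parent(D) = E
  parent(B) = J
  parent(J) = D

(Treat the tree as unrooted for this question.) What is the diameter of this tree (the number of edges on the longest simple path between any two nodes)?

7

BFS from I reaches F last, at distance 7; BFS from F confirms no node is farther.
Path: I – G – H – J – D – E – C – F.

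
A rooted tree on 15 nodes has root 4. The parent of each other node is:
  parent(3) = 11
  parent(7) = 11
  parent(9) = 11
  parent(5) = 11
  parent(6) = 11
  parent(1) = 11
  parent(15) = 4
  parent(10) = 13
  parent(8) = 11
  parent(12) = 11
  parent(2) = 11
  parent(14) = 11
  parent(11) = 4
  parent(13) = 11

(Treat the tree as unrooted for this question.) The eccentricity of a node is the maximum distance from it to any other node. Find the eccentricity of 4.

The node farthest from 4 is 10, via 4-11-13-10 — 3 edges.

3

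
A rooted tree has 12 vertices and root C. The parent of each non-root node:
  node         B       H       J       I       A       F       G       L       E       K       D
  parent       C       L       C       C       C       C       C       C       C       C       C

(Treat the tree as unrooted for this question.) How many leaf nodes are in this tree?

Degree-1 nodes: A, B, D, E, F, G, H, I, J, K — 10 of them.

10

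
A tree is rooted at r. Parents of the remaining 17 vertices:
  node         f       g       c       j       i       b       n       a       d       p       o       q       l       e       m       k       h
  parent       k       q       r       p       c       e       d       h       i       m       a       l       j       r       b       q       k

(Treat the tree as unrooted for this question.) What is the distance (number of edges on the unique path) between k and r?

The path is k–q–l–j–p–m–b–e–r, which has 8 edges.

8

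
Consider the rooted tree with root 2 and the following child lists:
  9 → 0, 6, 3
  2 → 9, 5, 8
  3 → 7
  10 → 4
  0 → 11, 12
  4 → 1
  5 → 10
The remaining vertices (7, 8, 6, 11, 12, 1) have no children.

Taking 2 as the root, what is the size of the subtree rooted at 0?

3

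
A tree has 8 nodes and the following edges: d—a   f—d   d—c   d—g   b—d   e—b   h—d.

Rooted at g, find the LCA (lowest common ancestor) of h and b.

Path h→root: h d g; path b→root: b d g.
First common node: d.

d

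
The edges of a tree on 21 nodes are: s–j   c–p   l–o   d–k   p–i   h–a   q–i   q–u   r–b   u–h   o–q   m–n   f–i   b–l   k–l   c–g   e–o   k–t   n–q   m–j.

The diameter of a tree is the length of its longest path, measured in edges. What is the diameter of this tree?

BFS from r reaches s last, at distance 8; BFS from s confirms no node is farther.
Path: r – b – l – o – q – n – m – j – s.

8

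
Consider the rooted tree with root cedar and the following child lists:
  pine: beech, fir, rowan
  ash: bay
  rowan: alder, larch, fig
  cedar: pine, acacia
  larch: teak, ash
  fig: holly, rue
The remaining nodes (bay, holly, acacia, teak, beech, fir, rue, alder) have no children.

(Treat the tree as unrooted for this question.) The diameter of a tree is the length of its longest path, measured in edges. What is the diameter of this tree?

6

A longest path is acacia-cedar-pine-rowan-larch-ash-bay, with 6 edges.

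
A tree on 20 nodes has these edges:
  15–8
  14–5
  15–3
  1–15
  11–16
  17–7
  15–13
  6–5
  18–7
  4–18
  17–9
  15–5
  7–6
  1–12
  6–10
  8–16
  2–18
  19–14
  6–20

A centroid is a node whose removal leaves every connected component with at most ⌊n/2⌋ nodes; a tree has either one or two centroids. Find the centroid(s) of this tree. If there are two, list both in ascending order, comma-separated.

Removing 5 splits the tree into components of sizes 9, 8, 2; the largest is 9 ≤ ⌊20/2⌋ = 10.
Every other node leaves some component of size > 10, so the centroid is unique.

5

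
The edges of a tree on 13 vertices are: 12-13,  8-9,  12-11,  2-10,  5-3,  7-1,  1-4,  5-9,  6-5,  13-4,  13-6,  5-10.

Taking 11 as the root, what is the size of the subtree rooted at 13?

The subtree rooted at 13 contains: 13, 6, 4, 5, 1, 10, 3, 9, 7, 2, 8 — 11 nodes.

11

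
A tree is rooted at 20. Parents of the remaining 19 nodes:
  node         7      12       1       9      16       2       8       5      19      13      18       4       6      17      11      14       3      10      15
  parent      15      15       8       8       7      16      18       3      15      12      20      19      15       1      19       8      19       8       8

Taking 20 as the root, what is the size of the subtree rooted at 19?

19's subtree: {19, 4, 3, 11, 5}, size 5.

5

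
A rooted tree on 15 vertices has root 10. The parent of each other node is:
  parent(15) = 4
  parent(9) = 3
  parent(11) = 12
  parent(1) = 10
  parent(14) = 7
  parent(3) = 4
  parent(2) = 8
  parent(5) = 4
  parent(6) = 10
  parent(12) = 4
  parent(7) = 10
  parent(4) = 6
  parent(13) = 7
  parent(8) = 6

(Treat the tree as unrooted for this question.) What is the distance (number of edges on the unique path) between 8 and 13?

4

8 – 6 – 10 – 7 – 13: 4 edges.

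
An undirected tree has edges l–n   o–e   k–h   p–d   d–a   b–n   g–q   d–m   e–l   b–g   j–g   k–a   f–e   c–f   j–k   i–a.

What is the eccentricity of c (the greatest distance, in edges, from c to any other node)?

Distances from c peak at 11, attained at p (m also at distance 11).
c – f – e – l – n – b – g – j – k – a – d – p

11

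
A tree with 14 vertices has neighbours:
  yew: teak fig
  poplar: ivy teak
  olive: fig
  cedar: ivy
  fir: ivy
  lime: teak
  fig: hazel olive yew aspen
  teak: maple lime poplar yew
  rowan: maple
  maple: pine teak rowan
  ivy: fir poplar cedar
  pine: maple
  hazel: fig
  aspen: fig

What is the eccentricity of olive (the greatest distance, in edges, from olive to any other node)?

The node farthest from olive is cedar (fir also at distance 6), via olive – fig – yew – teak – poplar – ivy – cedar — 6 edges.

6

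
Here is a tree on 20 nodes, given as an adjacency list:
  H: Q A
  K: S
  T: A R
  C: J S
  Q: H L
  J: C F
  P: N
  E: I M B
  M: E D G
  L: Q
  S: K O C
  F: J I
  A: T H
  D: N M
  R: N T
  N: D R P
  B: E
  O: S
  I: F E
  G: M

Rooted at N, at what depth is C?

Climbing from C to the root: C–J–F–I–E–M–D–N. That's 7 steps.

7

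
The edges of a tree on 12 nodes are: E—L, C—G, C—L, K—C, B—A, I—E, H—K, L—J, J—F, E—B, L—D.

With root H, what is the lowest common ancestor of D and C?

D's ancestor chain is D, L, C, K, H and C's is C, K, H; they first meet at C.

C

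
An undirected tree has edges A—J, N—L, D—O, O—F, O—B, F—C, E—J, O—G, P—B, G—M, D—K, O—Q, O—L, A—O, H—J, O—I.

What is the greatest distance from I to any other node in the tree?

4

A farthest node from I is H (E also at distance 4).
The path I–O–A–J–H has 4 edges.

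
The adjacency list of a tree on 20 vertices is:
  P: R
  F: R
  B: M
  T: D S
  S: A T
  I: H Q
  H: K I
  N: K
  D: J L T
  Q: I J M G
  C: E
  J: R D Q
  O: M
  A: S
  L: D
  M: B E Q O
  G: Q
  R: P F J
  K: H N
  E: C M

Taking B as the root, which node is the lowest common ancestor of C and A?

M

Ancestors of C (toward the root): C, E, M, B.
Ancestors of A: A, S, T, D, J, Q, M, B.
The deepest node appearing in both lists is M.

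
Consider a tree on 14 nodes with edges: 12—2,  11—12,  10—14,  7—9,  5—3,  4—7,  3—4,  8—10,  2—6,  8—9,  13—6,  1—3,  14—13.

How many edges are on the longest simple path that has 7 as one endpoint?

Distances from 7 peak at 9, attained at 11.
7-9-8-10-14-13-6-2-12-11

9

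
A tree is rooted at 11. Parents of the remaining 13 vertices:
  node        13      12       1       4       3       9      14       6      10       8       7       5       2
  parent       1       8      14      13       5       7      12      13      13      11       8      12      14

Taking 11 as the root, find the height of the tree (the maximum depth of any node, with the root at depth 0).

6

The longest root-to-leaf path is 11 → 8 → 12 → 14 → 1 → 13 → 6 (6 edges).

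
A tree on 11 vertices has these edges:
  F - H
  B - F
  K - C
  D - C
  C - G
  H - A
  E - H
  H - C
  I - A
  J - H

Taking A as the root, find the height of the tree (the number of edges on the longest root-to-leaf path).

3

A deepest node is D, reached by A-H-C-D.
That path has 3 edges, so the height is 3.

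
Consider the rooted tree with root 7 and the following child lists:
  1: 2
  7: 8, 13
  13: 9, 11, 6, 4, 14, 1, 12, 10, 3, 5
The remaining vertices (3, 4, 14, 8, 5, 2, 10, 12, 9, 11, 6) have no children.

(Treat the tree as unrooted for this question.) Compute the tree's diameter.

4

Starting from 8, a farthest node is 2 at distance 4.
One longest path: 8-7-13-1-2.
So the diameter is 4.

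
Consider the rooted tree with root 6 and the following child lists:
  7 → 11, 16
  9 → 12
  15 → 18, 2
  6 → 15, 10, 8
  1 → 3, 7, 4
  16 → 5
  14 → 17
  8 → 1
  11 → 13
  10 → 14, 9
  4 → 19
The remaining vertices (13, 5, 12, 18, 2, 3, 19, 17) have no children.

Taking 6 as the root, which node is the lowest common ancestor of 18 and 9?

6

18's ancestor chain is 18, 15, 6 and 9's is 9, 10, 6; they first meet at 6.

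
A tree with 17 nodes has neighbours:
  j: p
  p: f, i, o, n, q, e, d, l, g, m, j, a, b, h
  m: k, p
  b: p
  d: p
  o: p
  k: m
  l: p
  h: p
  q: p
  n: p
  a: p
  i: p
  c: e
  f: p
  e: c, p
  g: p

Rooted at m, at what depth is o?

2

Path from m to o: m–p–o, which has 2 edges.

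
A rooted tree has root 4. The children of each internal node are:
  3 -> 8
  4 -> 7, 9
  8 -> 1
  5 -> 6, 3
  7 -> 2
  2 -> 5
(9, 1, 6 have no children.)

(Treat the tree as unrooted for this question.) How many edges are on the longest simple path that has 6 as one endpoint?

5

The node farthest from 6 is 9, via 6 – 5 – 2 – 7 – 4 – 9 — 5 edges.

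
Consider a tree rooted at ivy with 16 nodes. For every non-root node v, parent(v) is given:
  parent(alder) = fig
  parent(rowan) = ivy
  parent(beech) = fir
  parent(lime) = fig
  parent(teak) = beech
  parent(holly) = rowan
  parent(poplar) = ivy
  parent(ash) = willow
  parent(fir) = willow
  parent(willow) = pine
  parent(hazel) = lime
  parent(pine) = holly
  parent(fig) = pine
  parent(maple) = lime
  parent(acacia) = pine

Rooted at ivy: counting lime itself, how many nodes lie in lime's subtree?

lime's subtree: {lime, maple, hazel}, size 3.

3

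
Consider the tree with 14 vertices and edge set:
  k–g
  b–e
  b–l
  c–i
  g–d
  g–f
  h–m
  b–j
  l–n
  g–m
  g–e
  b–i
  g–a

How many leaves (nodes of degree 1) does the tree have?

8

Exactly 8 nodes have a single neighbour: a, c, d, f, h, j, k, n.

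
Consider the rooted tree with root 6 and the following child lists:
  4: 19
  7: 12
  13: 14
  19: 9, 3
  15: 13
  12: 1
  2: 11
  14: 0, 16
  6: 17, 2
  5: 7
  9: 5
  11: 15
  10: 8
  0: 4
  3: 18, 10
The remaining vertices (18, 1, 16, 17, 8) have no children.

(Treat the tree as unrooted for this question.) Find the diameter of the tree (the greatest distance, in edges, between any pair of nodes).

BFS from 17 reaches 1 last, at distance 14; BFS from 1 confirms no node is farther.
Path: 17 – 6 – 2 – 11 – 15 – 13 – 14 – 0 – 4 – 19 – 9 – 5 – 7 – 12 – 1.

14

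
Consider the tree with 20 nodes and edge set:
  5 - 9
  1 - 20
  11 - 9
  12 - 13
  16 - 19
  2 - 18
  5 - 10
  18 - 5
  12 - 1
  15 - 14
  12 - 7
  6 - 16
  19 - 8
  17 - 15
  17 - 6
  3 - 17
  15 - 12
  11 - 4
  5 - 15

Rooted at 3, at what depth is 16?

3

3 → 17 → 6 → 16 — 3 edges.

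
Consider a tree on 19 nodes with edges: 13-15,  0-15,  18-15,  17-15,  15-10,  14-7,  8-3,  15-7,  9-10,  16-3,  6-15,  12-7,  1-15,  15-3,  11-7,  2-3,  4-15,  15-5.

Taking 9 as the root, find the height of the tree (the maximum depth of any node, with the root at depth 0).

4

A deepest node is 2, reached by 9–10–15–3–2.
That path has 4 edges, so the height is 4.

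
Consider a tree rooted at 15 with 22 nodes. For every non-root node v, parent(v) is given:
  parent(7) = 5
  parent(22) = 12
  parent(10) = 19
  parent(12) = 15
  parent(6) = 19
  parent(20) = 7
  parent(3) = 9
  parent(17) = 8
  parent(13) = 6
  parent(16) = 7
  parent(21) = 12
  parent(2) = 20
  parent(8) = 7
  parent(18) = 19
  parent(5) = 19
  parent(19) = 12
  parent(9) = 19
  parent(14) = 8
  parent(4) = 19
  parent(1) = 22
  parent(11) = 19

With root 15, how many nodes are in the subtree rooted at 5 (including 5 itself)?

8

5's subtree: {5, 7, 8, 16, 20, 14, 17, 2}, size 8.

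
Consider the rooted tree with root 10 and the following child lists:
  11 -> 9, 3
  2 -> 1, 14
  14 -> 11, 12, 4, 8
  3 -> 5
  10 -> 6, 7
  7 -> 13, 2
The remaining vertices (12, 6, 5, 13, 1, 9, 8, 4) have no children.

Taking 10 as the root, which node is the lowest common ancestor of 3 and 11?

11

Path 3→root: 3 11 14 2 7 10; path 11→root: 11 14 2 7 10.
First common node: 11.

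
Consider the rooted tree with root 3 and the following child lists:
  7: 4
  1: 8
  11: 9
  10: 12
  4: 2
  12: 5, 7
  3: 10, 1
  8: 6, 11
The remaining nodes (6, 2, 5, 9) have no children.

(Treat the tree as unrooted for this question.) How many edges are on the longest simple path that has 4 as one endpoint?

8

A farthest node from 4 is 9.
The path 4–7–12–10–3–1–8–11–9 has 8 edges.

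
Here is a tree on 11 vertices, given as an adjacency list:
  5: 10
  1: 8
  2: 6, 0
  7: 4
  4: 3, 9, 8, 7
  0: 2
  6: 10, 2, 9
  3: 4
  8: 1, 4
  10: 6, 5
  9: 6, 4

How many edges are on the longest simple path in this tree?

6

Starting from 1, a farthest node is 5 at distance 6.
One longest path: 1–8–4–9–6–10–5.
So the diameter is 6.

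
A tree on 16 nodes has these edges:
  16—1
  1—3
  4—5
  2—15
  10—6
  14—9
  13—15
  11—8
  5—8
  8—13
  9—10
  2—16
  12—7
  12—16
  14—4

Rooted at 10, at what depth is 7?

11

10 – 9 – 14 – 4 – 5 – 8 – 13 – 15 – 2 – 16 – 12 – 7 — 11 edges.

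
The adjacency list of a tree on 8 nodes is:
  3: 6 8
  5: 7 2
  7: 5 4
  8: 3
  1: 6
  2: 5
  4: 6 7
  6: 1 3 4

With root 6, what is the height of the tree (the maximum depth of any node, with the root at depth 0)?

4

A deepest node is 2, reached by 6 → 4 → 7 → 5 → 2.
That path has 4 edges, so the height is 4.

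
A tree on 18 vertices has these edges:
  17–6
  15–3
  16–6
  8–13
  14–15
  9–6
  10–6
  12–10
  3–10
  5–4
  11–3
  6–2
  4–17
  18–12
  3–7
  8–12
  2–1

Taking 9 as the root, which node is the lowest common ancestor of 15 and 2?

6

15's ancestor chain is 15, 3, 10, 6, 9 and 2's is 2, 6, 9; they first meet at 6.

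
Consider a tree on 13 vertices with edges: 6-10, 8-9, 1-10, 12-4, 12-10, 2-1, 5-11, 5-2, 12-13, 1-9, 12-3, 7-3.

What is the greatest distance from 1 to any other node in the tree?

4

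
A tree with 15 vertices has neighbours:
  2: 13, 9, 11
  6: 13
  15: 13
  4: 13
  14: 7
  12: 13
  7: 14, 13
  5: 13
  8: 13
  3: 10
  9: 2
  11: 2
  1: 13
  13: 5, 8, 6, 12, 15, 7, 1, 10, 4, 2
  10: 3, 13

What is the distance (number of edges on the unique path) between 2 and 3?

2 - 13 - 10 - 3: 3 edges.

3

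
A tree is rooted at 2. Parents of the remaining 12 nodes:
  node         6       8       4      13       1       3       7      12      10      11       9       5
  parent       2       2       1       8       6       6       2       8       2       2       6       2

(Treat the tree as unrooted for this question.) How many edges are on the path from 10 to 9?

Walking from 10: 10 – 2 – 6 – 9. Length 3.

3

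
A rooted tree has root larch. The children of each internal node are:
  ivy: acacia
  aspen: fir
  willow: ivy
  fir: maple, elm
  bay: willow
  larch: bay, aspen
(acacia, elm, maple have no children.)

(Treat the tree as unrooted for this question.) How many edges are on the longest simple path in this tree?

A longest path is acacia – ivy – willow – bay – larch – aspen – fir – maple, with 7 edges.

7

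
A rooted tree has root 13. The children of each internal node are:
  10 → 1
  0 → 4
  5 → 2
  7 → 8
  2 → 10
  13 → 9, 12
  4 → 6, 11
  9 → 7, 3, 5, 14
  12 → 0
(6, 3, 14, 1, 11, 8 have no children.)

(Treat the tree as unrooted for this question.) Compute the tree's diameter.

BFS from 6 reaches 1 last, at distance 9; BFS from 1 confirms no node is farther.
Path: 6-4-0-12-13-9-5-2-10-1.

9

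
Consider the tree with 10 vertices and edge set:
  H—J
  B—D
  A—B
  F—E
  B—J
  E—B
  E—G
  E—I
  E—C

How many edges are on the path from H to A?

3

H - J - B - A: 3 edges.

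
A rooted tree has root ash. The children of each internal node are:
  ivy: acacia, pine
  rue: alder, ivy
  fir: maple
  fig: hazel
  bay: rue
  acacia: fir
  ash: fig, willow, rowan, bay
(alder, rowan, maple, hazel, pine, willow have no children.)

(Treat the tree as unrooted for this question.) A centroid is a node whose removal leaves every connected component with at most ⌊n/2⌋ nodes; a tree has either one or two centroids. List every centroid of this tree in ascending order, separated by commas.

Delete rue: the remaining components have sizes 6, 5, 1. Max 6 ≤ 6, so rue is a centroid.
Every other node leaves some component of size > 6, so the centroid is unique.

rue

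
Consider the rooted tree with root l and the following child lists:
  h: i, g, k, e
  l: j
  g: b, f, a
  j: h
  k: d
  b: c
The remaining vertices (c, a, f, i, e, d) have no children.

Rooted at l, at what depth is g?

3

l – j – h – g — 3 edges.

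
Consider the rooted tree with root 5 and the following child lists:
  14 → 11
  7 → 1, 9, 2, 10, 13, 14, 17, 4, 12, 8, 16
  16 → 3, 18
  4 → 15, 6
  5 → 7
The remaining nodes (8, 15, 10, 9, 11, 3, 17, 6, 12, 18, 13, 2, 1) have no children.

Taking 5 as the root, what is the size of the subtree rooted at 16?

3

The subtree rooted at 16 contains: 16, 3, 18 — 3 nodes.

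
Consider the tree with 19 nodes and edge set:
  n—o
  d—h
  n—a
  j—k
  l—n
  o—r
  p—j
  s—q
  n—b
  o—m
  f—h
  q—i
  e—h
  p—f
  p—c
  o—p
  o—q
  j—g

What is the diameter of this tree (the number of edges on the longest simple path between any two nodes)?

A longest path is e–h–f–p–o–n–b, with 6 edges.

6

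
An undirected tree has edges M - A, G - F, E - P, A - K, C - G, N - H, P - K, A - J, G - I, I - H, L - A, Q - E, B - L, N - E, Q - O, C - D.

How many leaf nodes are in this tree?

Exactly 6 nodes have a single neighbour: B, D, F, J, M, O.

6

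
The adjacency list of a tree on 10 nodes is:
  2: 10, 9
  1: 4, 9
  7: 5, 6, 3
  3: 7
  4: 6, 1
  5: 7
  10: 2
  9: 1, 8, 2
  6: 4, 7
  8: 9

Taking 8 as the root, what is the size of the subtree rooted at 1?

6

1's subtree: {1, 4, 6, 7, 5, 3}, size 6.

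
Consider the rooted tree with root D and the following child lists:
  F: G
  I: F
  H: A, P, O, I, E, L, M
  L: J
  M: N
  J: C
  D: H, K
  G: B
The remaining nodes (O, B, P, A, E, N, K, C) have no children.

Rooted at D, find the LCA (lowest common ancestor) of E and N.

E's ancestor chain is E, H, D and N's is N, M, H, D; they first meet at H.

H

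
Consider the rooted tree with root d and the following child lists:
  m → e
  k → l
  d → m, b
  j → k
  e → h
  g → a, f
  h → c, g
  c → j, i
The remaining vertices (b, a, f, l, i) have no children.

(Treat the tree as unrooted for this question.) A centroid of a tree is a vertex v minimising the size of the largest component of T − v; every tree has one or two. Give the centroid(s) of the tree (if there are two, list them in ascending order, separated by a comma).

Removing h splits the tree into components of sizes 5, 4, 3; the largest is 5 ≤ ⌊13/2⌋ = 6.
No neighbour of h does as well, so h is the unique centroid.

h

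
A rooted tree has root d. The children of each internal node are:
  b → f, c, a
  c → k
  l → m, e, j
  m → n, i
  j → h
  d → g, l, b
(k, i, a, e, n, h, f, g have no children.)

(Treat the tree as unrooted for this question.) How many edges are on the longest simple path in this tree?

6

BFS from k reaches h last, at distance 6; BFS from h confirms no node is farther.
Path: k - c - b - d - l - j - h.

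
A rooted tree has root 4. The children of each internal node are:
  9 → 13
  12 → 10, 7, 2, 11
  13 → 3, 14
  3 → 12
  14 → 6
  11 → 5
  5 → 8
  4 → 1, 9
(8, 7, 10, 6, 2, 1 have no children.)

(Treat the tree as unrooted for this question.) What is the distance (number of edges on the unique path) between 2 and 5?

2 – 12 – 11 – 5: 3 edges.

3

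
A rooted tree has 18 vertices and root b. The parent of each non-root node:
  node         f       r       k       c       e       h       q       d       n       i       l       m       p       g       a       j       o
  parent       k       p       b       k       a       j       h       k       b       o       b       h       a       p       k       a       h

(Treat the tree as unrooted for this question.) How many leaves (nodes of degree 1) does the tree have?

11

The leaves are c, d, e, f, g, i, l, m, n, q, r.
That is 11 leaves.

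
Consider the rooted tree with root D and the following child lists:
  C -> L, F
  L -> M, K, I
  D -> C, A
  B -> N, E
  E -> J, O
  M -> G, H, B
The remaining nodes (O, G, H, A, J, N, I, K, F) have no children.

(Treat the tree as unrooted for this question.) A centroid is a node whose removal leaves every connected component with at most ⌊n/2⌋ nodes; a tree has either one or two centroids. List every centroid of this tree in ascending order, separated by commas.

M

Removing M splits the tree into components of sizes 7, 5, 1, 1; the largest is 7 ≤ ⌊15/2⌋ = 7.
No neighbour of M does as well, so M is the unique centroid.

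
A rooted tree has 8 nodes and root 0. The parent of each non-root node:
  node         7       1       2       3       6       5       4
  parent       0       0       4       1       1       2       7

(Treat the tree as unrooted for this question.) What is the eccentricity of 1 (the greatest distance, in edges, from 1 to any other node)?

5

Distances from 1 peak at 5, attained at 5.
1 – 0 – 7 – 4 – 2 – 5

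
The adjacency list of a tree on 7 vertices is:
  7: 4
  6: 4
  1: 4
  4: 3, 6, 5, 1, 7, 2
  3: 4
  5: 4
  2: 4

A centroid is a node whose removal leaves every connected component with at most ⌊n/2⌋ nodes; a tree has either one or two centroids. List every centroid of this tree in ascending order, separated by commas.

4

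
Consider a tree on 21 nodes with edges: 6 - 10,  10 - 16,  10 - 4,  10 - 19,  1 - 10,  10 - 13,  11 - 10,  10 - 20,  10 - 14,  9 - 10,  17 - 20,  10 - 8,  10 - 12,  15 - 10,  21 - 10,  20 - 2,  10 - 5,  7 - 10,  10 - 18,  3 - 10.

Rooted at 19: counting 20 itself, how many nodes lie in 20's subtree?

Descendants of 20 (including itself): 20, 17, 2. That's 3.

3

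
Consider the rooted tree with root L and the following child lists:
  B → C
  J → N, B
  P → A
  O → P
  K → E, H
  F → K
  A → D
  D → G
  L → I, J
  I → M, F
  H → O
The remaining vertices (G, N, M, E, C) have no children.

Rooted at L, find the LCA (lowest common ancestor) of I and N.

Ancestors of I (toward the root): I, L.
Ancestors of N: N, J, L.
The deepest node appearing in both lists is L.

L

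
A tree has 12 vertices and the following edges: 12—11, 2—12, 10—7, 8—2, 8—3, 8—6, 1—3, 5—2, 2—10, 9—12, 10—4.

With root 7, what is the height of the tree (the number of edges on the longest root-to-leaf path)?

5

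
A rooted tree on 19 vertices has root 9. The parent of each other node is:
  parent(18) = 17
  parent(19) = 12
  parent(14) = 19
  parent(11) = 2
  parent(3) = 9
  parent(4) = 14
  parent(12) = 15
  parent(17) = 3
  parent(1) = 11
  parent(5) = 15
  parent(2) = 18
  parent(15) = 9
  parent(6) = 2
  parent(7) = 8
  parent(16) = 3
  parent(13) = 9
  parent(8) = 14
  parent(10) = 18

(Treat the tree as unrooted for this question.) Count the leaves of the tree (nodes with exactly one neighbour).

8

Exactly 8 nodes have a single neighbour: 1, 4, 5, 6, 7, 10, 13, 16.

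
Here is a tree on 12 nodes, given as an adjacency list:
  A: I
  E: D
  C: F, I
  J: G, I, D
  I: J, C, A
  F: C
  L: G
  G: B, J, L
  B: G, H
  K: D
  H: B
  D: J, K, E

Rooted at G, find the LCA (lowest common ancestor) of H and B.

Path H→root: H B G; path B→root: B G.
First common node: B.

B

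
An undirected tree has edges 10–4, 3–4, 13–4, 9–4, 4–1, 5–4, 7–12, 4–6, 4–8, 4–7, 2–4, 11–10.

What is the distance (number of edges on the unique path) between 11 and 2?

11–10–4–2: 3 edges.

3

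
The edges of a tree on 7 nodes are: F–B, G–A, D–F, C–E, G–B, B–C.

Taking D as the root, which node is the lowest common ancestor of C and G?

B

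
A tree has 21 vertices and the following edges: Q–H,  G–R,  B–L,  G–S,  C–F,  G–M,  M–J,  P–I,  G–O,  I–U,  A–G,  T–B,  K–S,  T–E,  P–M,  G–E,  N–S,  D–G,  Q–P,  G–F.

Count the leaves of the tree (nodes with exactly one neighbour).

Exactly 11 nodes have a single neighbour: A, C, D, H, J, K, L, N, O, R, U.

11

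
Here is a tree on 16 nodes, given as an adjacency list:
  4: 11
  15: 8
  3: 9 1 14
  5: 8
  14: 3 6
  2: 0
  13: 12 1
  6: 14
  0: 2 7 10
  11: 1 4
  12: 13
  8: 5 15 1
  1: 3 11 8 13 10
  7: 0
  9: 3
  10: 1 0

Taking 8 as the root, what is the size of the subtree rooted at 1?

Descendants of 1 (including itself): 1, 10, 3, 13, 11, 0, 9, 14, 12, 4, 7, 2, 6. That's 13.

13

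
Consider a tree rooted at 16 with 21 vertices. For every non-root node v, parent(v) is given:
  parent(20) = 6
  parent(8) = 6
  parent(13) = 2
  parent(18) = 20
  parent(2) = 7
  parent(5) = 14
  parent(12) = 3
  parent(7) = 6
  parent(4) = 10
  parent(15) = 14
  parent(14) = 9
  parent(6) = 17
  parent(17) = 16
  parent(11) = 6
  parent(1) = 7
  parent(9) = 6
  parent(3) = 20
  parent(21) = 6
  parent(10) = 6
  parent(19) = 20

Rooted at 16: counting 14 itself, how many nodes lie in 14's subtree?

3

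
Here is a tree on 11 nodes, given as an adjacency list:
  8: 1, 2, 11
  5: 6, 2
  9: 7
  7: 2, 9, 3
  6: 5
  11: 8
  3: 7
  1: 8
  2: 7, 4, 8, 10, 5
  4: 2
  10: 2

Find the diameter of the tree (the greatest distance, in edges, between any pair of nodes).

4

BFS from 1 reaches 9 last, at distance 4; BFS from 9 confirms no node is farther.
Path: 1-8-2-7-9.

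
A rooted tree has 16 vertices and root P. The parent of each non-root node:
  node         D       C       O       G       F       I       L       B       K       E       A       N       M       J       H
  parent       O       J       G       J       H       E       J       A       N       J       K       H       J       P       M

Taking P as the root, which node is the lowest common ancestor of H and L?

H's ancestor chain is H, M, J, P and L's is L, J, P; they first meet at J.

J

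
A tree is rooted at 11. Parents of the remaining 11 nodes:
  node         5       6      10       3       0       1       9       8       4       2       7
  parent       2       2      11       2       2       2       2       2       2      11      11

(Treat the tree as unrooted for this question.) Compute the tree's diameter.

3

Starting from 7, a farthest node is 8 at distance 3.
One longest path: 7-11-2-8.
So the diameter is 3.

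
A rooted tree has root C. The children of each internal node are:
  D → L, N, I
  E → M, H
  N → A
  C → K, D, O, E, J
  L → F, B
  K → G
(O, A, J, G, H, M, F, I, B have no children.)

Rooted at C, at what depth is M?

Path from C to M: C–E–M, which has 2 edges.

2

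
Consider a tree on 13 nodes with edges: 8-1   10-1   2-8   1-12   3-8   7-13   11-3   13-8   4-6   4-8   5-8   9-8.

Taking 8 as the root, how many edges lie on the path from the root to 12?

Climbing from 12 to the root: 12 – 1 – 8. That's 2 steps.

2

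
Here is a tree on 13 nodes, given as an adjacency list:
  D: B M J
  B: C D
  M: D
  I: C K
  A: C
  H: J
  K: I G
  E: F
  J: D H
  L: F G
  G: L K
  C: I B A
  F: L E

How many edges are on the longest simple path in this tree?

BFS from H reaches E last, at distance 10; BFS from E confirms no node is farther.
Path: H-J-D-B-C-I-K-G-L-F-E.

10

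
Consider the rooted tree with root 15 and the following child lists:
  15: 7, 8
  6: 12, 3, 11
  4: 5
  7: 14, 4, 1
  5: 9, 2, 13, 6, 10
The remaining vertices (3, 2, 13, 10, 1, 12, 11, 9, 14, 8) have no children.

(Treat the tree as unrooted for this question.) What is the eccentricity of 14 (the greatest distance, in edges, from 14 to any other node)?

A farthest node from 14 is 3 (11, 12 also at distance 5).
The path 14-7-4-5-6-3 has 5 edges.

5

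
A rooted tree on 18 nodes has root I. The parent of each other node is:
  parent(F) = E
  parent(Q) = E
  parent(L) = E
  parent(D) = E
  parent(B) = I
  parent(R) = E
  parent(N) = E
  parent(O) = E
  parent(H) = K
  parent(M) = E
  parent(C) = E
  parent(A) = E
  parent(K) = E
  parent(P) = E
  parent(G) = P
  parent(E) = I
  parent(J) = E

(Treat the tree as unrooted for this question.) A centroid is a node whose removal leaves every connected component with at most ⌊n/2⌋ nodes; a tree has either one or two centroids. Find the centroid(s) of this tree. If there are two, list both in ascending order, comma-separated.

E

Removing E splits the tree into components of sizes 2, 2, 2, 1, 1, 1, 1, 1, 1, 1, 1, 1, 1, 1; the largest is 2 ≤ ⌊18/2⌋ = 9.
No neighbour of E does as well, so E is the unique centroid.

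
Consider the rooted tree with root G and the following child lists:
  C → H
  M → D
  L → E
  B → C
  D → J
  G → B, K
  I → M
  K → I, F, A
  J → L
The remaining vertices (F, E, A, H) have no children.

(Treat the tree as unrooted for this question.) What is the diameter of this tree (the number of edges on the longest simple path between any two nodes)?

10

Starting from E, a farthest node is H at distance 10.
One longest path: E - L - J - D - M - I - K - G - B - C - H.
So the diameter is 10.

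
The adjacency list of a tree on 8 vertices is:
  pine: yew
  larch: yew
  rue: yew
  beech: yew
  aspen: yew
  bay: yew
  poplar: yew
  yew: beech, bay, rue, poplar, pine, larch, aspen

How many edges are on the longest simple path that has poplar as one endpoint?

The node farthest from poplar is pine (beech, larch, aspen, rue, bay also at distance 2), via poplar–yew–pine — 2 edges.

2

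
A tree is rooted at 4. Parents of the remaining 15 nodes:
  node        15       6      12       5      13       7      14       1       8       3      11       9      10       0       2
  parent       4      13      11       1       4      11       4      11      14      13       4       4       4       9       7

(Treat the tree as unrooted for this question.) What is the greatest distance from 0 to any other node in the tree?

5

A farthest node from 0 is 2 (5 also at distance 5).
The path 0-9-4-11-7-2 has 5 edges.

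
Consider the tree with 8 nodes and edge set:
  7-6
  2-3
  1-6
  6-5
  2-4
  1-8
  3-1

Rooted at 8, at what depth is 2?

3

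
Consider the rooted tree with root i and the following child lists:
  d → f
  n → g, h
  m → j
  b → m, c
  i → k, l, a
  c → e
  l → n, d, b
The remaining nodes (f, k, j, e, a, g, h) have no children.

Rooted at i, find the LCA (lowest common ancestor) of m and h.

Ancestors of m (toward the root): m, b, l, i.
Ancestors of h: h, n, l, i.
The deepest node appearing in both lists is l.

l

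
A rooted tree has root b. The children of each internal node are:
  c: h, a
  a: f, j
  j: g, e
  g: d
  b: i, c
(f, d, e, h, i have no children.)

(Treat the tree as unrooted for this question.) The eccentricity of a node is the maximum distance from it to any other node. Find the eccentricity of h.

The node farthest from h is d, via h–c–a–j–g–d — 5 edges.

5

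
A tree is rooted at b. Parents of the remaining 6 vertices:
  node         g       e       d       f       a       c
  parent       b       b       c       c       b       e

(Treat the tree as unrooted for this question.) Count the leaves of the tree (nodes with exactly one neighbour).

4

Exactly 4 nodes have a single neighbour: a, d, f, g.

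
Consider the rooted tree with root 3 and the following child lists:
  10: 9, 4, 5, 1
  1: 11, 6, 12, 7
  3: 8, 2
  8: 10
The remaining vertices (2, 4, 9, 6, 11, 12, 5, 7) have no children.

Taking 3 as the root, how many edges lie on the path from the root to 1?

3

Climbing from 1 to the root: 1 – 10 – 8 – 3. That's 3 steps.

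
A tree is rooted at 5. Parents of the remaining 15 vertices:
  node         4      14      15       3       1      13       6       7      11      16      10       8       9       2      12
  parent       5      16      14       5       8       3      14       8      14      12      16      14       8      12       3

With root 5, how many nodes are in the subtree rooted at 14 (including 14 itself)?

14's subtree: {14, 8, 11, 6, 15, 7, 9, 1}, size 8.

8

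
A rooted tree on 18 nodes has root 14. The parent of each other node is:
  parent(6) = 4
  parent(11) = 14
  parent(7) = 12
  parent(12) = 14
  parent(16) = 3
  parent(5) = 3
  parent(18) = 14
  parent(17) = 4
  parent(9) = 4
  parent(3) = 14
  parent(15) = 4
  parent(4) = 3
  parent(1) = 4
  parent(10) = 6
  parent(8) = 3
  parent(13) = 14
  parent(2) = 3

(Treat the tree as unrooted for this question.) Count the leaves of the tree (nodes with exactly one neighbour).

The leaves are 1, 2, 5, 7, 8, 9, 10, 11, 13, 15, 16, 17, 18.
That is 13 leaves.

13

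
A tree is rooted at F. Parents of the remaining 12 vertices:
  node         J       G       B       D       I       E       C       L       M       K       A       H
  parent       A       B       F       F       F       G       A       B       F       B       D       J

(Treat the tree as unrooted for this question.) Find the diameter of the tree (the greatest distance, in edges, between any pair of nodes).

BFS from H reaches E last, at distance 7; BFS from E confirms no node is farther.
Path: H-J-A-D-F-B-G-E.

7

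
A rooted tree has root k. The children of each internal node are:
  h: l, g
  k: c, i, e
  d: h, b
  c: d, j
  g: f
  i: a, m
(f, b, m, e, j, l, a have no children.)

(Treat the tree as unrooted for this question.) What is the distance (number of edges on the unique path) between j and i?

3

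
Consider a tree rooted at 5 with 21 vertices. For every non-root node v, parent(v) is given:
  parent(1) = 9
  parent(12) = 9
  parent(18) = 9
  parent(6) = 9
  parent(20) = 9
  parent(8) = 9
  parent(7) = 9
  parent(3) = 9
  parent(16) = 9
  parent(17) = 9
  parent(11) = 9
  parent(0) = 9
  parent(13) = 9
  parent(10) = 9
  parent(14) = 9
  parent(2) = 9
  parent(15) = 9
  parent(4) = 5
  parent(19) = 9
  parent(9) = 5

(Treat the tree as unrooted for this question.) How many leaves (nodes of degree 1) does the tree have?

Degree-1 nodes: 0, 1, 2, 3, 4, 6, 7, 8, 10, 11, 12, 13, 14, 15, 16, 17, 18, 19, 20 — 19 of them.

19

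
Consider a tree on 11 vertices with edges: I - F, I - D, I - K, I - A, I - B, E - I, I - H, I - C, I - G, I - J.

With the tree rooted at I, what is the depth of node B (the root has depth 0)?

1

Path from I to B: I → B, which has 1 edges.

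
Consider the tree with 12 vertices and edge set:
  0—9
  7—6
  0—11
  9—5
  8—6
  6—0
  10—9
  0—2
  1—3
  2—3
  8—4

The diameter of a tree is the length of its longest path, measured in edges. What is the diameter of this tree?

6

A longest path is 1-3-2-0-6-8-4, with 6 edges.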